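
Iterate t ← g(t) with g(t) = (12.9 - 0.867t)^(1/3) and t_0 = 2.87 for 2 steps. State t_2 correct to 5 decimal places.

2.22444

t_1 = g(2.870000) = 2.183605
t_2 = g(2.183605) = 2.224439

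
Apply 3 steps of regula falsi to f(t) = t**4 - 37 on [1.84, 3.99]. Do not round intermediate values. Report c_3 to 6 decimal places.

2.318303

False-position update: c = (a·f(b) − b·f(a))/(f(b) − f(a)); replace the endpoint whose sign matches f(c).
f(1.840000) = -25.537713, f(3.990000) = 216.449584
step 1: c = 2.066897, f(c) = -18.749492 < 0 → new bracket [2.066897, 3.990000]
step 2: c = 2.220202, f(c) = -12.702048 < 0 → new bracket [2.220202, 3.990000]
step 3: c = 2.318303, f(c) = -8.114446 < 0 → new bracket [2.318303, 3.990000]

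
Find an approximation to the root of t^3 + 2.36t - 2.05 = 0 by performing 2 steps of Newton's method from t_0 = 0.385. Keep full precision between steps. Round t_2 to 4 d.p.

0.7160

Newton update: t ← t − f(t)/f'(t).
f'(t) = 3t^2 + 2.36
t_0 = 0.385000: f = -1.084333, f' = 2.804675 → t_1 = 0.385000 - (-1.084333)/(2.804675) = 0.771616
t_1 = 0.771616: f = 0.230429, f' = 4.146176 → t_2 = 0.771616 - (0.230429)/(4.146176) = 0.716040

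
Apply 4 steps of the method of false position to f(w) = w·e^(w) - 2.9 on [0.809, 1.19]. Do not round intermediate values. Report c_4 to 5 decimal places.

1.03258

False-position update: c = (a·f(b) − b·f(a))/(f(b) − f(a)); replace the endpoint whose sign matches f(c).
f(0.809000) = -1.083260, f(1.190000) = 1.011627
step 1: c = 1.006014, f(c) = -0.148875 < 0 → new bracket [1.006014, 1.190000]
step 2: c = 1.029617, f(c) = -0.017081 < 0 → new bracket [1.029617, 1.190000]
step 3: c = 1.032280, f(c) = -0.001917 < 0 → new bracket [1.032280, 1.190000]
step 4: c = 1.032578, f(c) = -0.000215 < 0 → new bracket [1.032578, 1.190000]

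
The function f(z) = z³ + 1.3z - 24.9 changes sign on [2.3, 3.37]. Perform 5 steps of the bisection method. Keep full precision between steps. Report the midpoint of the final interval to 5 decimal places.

2.78484

f(2.300000) = -9.743000, f(3.370000) = 17.753753 (opposite signs)
step 1: m = 2.835000, f(m) = 1.571033 > 0 → root in [2.300000, 2.835000]
step 2: m = 2.567500, f(m) = -4.637146 < 0 → root in [2.567500, 2.835000]
step 3: m = 2.701250, f(m) = -1.678025 < 0 → root in [2.701250, 2.835000]
step 4: m = 2.768125, f(m) = -0.090635 < 0 → root in [2.768125, 2.835000]
step 5: m = 2.801563, f(m) = 0.730802 > 0 → root in [2.768125, 2.801563]
Midpoint of [2.768125, 2.801563] = 2.784844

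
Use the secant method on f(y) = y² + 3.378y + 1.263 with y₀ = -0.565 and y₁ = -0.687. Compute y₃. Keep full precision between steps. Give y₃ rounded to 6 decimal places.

-0.430050

Secant update: y_(k+1) = y_k − f(y_k)·(y_k − y_(k-1))/(f(y_k) − f(y_(k-1))).
f(y_0) = -0.326345, f(y_1) = -0.585717
y_2 = -0.687000 - (-0.585717)·(-0.687000 - -0.565000)/(-0.585717 - (-0.326345)) = -0.411498; f(y_2) = 0.042290
y_3 = -0.411498 - (0.042290)·(-0.411498 - -0.687000)/(0.042290 - (-0.585717)) = -0.430050; f(y_3) = -0.004767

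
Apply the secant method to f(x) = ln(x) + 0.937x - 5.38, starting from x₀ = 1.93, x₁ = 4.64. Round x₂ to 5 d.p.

f(x_0) = -2.914070, f(x_1) = 0.502394
x_2 = 4.640000 - (0.502394)·(4.640000 - 1.930000)/(0.502394 - (-2.914070)) = 4.241492; f(x_2) = 0.039193

4.24149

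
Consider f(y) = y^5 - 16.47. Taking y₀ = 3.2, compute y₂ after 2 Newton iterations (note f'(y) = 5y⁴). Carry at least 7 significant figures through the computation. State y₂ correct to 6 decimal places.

2.146174

Newton update: y ← y − f(y)/f'(y).
y_0 = 3.200000: f = 319.074320, f' = 524.288000 → y_1 = 3.200000 - (319.074320)/(524.288000) = 2.591414
y_1 = 2.591414: f = 100.394883, f' = 225.484778 → y_2 = 2.591414 - (100.394883)/(225.484778) = 2.146174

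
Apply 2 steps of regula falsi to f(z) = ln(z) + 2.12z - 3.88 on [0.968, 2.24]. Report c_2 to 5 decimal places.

1.60834

False-position update: c = (a·f(b) − b·f(a))/(f(b) − f(a)); replace the endpoint whose sign matches f(c).
f(0.968000) = -1.860363, f(2.240000) = 1.675276
step 1: c = 1.637294, f(c) = 0.084108 > 0 → new bracket [0.968000, 1.637294]
step 2: c = 1.608344, f(c) = 0.004893 > 0 → new bracket [0.968000, 1.608344]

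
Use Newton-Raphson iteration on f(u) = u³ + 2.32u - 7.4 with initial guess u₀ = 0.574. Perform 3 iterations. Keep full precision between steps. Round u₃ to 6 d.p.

Newton update: u ← u − f(u)/f'(u).
f'(u) = 3u² + 2.32
u_0 = 0.574000: f = -5.879201, f' = 3.308428 → u_1 = 0.574000 - (-5.879201)/(3.308428) = 2.351038
u_1 = 2.351038: f = 11.049479, f' = 18.902133 → u_2 = 2.351038 - (11.049479)/(18.902133) = 1.766475
u_2 = 1.766475: f = 2.210390, f' = 11.681302 → u_3 = 1.766475 - (2.210390)/(11.681302) = 1.577250

1.577250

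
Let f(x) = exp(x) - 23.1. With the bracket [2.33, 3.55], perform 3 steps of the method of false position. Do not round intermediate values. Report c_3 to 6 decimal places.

f(2.330000) = -12.822058, f(3.550000) = 11.713317
step 1: c = 2.967566, f(c) = -3.655474 < 0 → new bracket [2.967566, 3.550000]
step 2: c = 3.106098, f(c) = -0.766275 < 0 → new bracket [3.106098, 3.550000]
step 3: c = 3.133354, f(c) = -0.149162 < 0 → new bracket [3.133354, 3.550000]

3.133354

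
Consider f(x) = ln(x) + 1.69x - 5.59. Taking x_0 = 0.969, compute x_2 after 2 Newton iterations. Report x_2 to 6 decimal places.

f'(x) = 1/x + 1.69
x_0 = 0.969000: f = -3.983881, f' = 2.721992 → x_1 = 0.969000 - (-3.983881)/(2.721992) = 2.432590
x_1 = 2.432590: f = -0.589966, f' = 2.101084 → x_2 = 2.432590 - (-0.589966)/(2.101084) = 2.713381

2.713381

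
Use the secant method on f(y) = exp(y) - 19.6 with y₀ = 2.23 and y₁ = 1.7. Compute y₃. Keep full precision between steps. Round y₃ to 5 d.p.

f(y_0) = -10.300134, f(y_1) = -14.126053
y_2 = 1.700000 - (-14.126053)·(1.700000 - 2.230000)/(-14.126053 - (-10.300134)) = 3.656865; f(y_2) = 19.139719
y_3 = 3.656865 - (19.139719)·(3.656865 - 1.700000)/(19.139719 - (-14.126053)) = 2.530968; f(y_3) = -7.034339

2.53097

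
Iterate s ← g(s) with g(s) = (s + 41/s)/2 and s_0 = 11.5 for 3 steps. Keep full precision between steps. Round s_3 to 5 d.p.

6.40368

s_1 = g(11.500000) = 7.532609
s_2 = g(7.532609) = 6.487805
s_3 = g(6.487805) = 6.403677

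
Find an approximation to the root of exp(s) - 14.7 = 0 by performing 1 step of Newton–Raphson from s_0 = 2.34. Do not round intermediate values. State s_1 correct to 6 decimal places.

2.756016

f'(s) = exp(s)
s_0 = 2.340000: f = -4.318763, f' = 10.381237 → s_1 = 2.340000 - (-4.318763)/(10.381237) = 2.756016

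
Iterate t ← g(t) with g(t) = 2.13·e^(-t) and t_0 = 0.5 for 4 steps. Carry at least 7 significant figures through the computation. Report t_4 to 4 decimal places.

t_1 = g(0.500000) = 1.291910
t_2 = g(1.291910) = 0.585208
t_3 = g(0.585208) = 1.186389
t_4 = g(1.186389) = 0.650335

0.6503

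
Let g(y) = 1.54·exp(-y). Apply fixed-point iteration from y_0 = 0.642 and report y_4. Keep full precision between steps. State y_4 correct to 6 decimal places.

y_1 = g(0.642000) = 0.810408
y_2 = g(0.810408) = 0.684802
y_3 = g(0.684802) = 0.776453
y_4 = g(0.776453) = 0.708454

0.708454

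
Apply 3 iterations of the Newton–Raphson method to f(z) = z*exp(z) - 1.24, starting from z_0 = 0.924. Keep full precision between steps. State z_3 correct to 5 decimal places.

Newton update: z ← z − f(z)/f'(z).
f'(z) = (z+1)*exp(z)
z_0 = 0.924000: f = 1.087877, f' = 4.847225 → z_1 = 0.924000 - (1.087877)/(4.847225) = 0.699567
z_1 = 0.699567: f = 0.168145, f' = 3.421026 → z_2 = 0.699567 - (0.168145)/(3.421026) = 0.650417
z_2 = 0.650417: f = 0.006418, f' = 3.162757 → z_3 = 0.650417 - (0.006418)/(3.162757) = 0.648387

0.64839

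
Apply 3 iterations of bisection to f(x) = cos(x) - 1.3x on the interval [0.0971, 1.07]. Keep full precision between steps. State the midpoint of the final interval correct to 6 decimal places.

0.644356

f(0.097100) = 0.869059, f(1.070000) = -0.910876 (opposite signs)
step 1: m = 0.583550, f(m) = 0.075897 > 0 → root in [0.583550, 1.070000]
step 2: m = 0.826775, f(m) = -0.397555 < 0 → root in [0.583550, 0.826775]
step 3: m = 0.705163, f(m) = -0.155205 < 0 → root in [0.583550, 0.705163]
Midpoint of [0.583550, 0.705163] = 0.644356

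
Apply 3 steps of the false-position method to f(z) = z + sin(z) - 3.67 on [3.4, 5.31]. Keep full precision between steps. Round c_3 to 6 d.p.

f(3.400000) = -0.525541, f(5.310000) = 0.813318
step 1: c = 4.149731, f(c) = -0.366109 < 0 → new bracket [4.149731, 5.310000]
step 2: c = 4.509893, f(c) = -0.139675 < 0 → new bracket [4.509893, 5.310000]
step 3: c = 4.627160, f(c) = -0.039210 < 0 → new bracket [4.627160, 5.310000]

4.627160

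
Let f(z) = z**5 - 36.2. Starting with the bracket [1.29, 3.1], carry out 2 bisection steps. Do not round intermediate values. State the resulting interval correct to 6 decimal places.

[1.742500, 2.195000]

f(1.290000) = -32.627695, f(3.100000) = 250.091510 (opposite signs)
step 1: m = 2.195000, f(m) = 14.753336 > 0 → root in [1.290000, 2.195000]
step 2: m = 1.742500, f(m) = -20.135621 < 0 → root in [1.742500, 2.195000]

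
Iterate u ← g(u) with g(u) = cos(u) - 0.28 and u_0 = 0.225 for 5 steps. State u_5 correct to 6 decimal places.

0.575887

u_1 = g(0.225000) = 0.694794
u_2 = g(0.694794) = 0.488186
u_3 = g(0.488186) = 0.603185
u_4 = g(0.603185) = 0.543533
u_5 = g(0.543533) = 0.575887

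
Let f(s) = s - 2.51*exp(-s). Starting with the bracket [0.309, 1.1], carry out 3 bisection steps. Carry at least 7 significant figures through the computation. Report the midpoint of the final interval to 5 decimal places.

f(0.309000) = -1.533794, f(1.100000) = 0.264494 (opposite signs)
step 1: m = 0.704500, f(m) = -0.536333 < 0 → root in [0.704500, 1.100000]
step 2: m = 0.902250, f(m) = -0.115946 < 0 → root in [0.902250, 1.100000]
step 3: m = 1.001125, f(m) = 0.078786 > 0 → root in [0.902250, 1.001125]
Midpoint of [0.902250, 1.001125] = 0.951688

0.95169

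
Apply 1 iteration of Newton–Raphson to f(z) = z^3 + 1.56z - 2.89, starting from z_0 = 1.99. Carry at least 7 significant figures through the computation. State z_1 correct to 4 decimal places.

f'(z) = 3z^2 + 1.56
z_0 = 1.990000: f = 8.094999, f' = 13.440300 → z_1 = 1.990000 - (8.094999)/(13.440300) = 1.387707

1.3877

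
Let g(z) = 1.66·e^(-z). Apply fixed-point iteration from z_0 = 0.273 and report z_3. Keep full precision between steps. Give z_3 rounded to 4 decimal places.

1.0383

z_1 = g(0.273000) = 1.263414
z_2 = g(1.263414) = 0.469261
z_3 = g(0.469261) = 1.038271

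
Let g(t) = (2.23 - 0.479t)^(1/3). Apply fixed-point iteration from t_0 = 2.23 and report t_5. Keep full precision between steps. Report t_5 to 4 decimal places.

1.1846

t_1 = g(2.230000) = 1.051270
t_2 = g(1.051270) = 1.199639
t_3 = g(1.199639) = 1.182947
t_4 = g(1.182947) = 1.184848
t_5 = g(1.184848) = 1.184632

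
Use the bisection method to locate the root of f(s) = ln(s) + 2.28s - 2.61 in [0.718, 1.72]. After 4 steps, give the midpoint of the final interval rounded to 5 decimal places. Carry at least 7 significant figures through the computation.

1.12506

f(0.718000) = -1.304246, f(1.720000) = 1.853924 (opposite signs)
step 1: m = 1.219000, f(m) = 0.367351 > 0 → root in [0.718000, 1.219000]
step 2: m = 0.968500, f(m) = -0.433827 < 0 → root in [0.968500, 1.219000]
step 3: m = 1.093750, f(m) = -0.026638 < 0 → root in [1.093750, 1.219000]
step 4: m = 1.156375, f(m) = 0.171825 > 0 → root in [1.093750, 1.156375]
Midpoint of [1.093750, 1.156375] = 1.125062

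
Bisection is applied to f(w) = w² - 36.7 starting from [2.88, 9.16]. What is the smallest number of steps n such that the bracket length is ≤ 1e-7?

26

Initial width b − a = 9.16 − 2.88 = 6.280000.
After n steps the width is (b−a)/2^n; need (b−a)/2^n ≤ 1e-7.
So n ≥ log₂(6.280000/1e-7) = log₂(62800000.0000) ≈ 25.9043.
Hence n = 26.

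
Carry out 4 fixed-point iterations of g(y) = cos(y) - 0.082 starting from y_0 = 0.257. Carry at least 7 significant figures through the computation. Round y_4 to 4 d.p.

0.6360

y_1 = g(0.257000) = 0.885157
y_2 = g(0.885157) = 0.551168
y_3 = g(0.551168) = 0.769913
y_4 = g(0.769913) = 0.635971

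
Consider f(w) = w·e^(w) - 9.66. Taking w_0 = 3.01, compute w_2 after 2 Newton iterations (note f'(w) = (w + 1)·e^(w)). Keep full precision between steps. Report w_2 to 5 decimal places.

1.93930

Newton update: w ← w − f(w)/f'(w).
w_0 = 3.010000: f = 51.405074, f' = 81.352474 → w_1 = 3.010000 - (51.405074)/(81.352474) = 2.378119
w_1 = 2.378119: f = 15.987061, f' = 36.431660 → w_2 = 2.378119 - (15.987061)/(36.431660) = 1.939296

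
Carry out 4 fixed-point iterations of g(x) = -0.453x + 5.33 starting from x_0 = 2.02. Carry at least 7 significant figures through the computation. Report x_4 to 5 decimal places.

3.59886

x_1 = g(2.020000) = 4.414940
x_2 = g(4.414940) = 3.330032
x_3 = g(3.330032) = 3.821495
x_4 = g(3.821495) = 3.598863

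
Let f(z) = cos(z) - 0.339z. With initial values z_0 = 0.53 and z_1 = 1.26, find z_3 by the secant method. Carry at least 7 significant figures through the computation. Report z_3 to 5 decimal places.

1.16465

f(z_0) = 0.683137, f(z_1) = -0.121323
z_2 = 1.260000 - (-0.121323)·(1.260000 - 0.530000)/(-0.121323 - (0.683137)) = 1.149906; f(z_2) = 0.018755
z_3 = 1.149906 - (0.018755)·(1.149906 - 1.260000)/(0.018755 - (-0.121323)) = 1.164647; f(z_3) = 0.000260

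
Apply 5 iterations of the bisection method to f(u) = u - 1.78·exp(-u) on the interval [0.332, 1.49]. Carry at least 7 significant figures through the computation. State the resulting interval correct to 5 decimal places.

[0.76625, 0.80244]

f(0.332000) = -0.945127, f(1.490000) = 1.088837 (opposite signs)
step 1: m = 0.911000, f(m) = 0.195223 > 0 → root in [0.332000, 0.911000]
step 2: m = 0.621500, f(m) = -0.334606 < 0 → root in [0.621500, 0.911000]
step 3: m = 0.766250, f(m) = -0.061010 < 0 → root in [0.766250, 0.911000]
step 4: m = 0.838625, f(m) = 0.069123 > 0 → root in [0.766250, 0.838625]
step 5: m = 0.802438, f(m) = 0.004579 > 0 → root in [0.766250, 0.802438]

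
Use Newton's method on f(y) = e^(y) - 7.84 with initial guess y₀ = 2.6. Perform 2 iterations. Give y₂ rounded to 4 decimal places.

2.0665

f'(y) = e^(y)
y_0 = 2.600000: f = 5.623738, f' = 13.463738 → y_1 = 2.600000 - (5.623738)/(13.463738) = 2.182305
y_1 = 2.182305: f = 1.026719, f' = 8.866719 → y_2 = 2.182305 - (1.026719)/(8.866719) = 2.066510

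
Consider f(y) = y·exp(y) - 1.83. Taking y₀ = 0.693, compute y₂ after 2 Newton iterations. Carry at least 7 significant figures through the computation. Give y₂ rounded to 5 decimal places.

0.81237

f'(y) = (y + 1)·exp(y)
y_0 = 0.693000: f = -0.444204, f' = 3.385502 → y_1 = 0.693000 - (-0.444204)/(3.385502) = 0.824208
y_1 = 0.824208: f = 0.049254, f' = 4.159328 → y_2 = 0.824208 - (0.049254)/(4.159328) = 0.812366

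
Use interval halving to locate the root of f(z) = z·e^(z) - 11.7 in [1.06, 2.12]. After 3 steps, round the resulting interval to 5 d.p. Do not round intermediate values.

[1.72250, 1.85500]

f(1.060000) = -8.640447, f(2.120000) = 5.962011 (opposite signs)
step 1: m = 1.590000, f(m) = -3.903039 < 0 → root in [1.590000, 2.120000]
step 2: m = 1.855000, f(m) = 0.156600 > 0 → root in [1.590000, 1.855000]
step 3: m = 1.722500, f(m) = -2.056571 < 0 → root in [1.722500, 1.855000]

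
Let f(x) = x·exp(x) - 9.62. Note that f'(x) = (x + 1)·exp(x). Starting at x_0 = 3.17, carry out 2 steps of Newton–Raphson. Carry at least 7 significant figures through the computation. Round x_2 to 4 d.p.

x_0 = 3.170000: f = 65.849725, f' = 99.277210 → x_1 = 3.170000 - (65.849725)/(99.277210) = 2.506709
x_1 = 2.506709: f = 21.123515, f' = 43.008011 → x_2 = 2.506709 - (21.123515)/(43.008011) = 2.015555

2.0156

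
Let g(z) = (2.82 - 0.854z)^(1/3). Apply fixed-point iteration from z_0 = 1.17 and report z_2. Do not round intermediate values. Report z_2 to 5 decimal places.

z_1 = g(1.170000) = 1.221112
z_2 = g(1.221112) = 1.211276

1.21128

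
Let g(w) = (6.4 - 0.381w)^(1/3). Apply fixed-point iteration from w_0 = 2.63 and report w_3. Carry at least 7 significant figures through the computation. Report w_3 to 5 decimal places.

1.78821

w_1 = g(2.630000) = 1.754191
w_2 = g(1.754191) = 1.789616
w_3 = g(1.789616) = 1.788211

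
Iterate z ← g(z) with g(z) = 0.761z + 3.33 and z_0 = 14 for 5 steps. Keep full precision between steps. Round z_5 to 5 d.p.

13.95014

z_1 = g(14.000000) = 13.984000
z_2 = g(13.984000) = 13.971824
z_3 = g(13.971824) = 13.962558
z_4 = g(13.962558) = 13.955507
z_5 = g(13.955507) = 13.950141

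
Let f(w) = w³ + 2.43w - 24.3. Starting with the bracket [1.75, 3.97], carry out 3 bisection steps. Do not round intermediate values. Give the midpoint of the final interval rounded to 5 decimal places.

2.72125

f(1.750000) = -14.688125, f(3.970000) = 47.917873 (opposite signs)
step 1: m = 2.860000, f(m) = 6.043456 > 0 → root in [1.750000, 2.860000]
step 2: m = 2.305000, f(m) = -6.452327 < 0 → root in [2.305000, 2.860000]
step 3: m = 2.582500, f(m) = -0.801042 < 0 → root in [2.582500, 2.860000]
Midpoint of [2.582500, 2.860000] = 2.721250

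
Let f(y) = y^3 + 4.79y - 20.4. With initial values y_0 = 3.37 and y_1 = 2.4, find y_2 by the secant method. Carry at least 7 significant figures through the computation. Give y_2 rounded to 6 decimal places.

f(y_0) = 34.015053, f(y_1) = 4.920000
y_2 = 2.400000 - (4.920000)·(2.400000 - 3.370000)/(4.920000 - (34.015053)) = 2.235972; f(y_2) = 1.489208

2.235972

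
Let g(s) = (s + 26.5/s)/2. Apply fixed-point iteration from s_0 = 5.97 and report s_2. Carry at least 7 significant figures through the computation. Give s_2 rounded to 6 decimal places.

5.148123

s_1 = g(5.970000) = 5.204430
s_2 = g(5.204430) = 5.148123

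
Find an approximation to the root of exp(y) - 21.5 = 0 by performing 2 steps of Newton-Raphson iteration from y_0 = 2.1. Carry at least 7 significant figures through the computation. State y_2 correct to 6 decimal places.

Newton update: y ← y − f(y)/f'(y).
f'(y) = exp(y)
y_0 = 2.100000: f = -13.333830, f' = 8.166170 → y_1 = 2.100000 - (-13.333830)/(8.166170) = 3.732813
y_1 = 3.732813: f = 20.296525, f' = 41.796525 → y_2 = 3.732813 - (20.296525)/(41.796525) = 3.247210

3.247210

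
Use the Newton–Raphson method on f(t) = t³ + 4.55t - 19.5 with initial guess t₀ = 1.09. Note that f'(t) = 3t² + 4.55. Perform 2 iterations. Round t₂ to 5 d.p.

Newton update: t ← t − f(t)/f'(t).
t_0 = 1.090000: f = -13.245471, f' = 8.114300 → t_1 = 1.090000 - (-13.245471)/(8.114300) = 2.722362
t_1 = 2.722362: f = 13.062853, f' = 26.783757 → t_2 = 2.722362 - (13.062853)/(26.783757) = 2.234646

2.23465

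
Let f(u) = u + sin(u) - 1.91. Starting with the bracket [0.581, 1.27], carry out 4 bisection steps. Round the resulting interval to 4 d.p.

f(0.581000) = -0.780140, f(1.270000) = 0.315101 (opposite signs)
step 1: m = 0.925500, f(m) = -0.185578 < 0 → root in [0.925500, 1.270000]
step 2: m = 1.097750, f(m) = 0.077935 > 0 → root in [0.925500, 1.097750]
step 3: m = 1.011625, f(m) = -0.050680 < 0 → root in [1.011625, 1.097750]
step 4: m = 1.054688, f(m) = 0.014434 > 0 → root in [1.011625, 1.054688]

[1.0116, 1.0547]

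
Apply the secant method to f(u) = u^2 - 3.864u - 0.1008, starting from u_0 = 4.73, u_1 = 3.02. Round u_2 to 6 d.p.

f(u_0) = 3.995380, f(u_1) = -2.649680
u_2 = 3.020000 - (-2.649680)·(3.020000 - 4.730000)/(-2.649680 - (3.995380)) = 3.701853; f(u_2) = -0.701045

3.701853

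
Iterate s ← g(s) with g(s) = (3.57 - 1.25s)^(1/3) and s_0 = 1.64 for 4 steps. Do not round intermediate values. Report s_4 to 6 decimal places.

s_1 = g(1.640000) = 1.149779
s_2 = g(1.149779) = 1.287207
s_3 = g(1.287207) = 1.251676
s_4 = g(1.251676) = 1.261055

1.261055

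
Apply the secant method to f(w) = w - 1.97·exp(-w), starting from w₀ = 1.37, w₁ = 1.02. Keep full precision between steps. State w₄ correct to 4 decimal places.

0.8457

f(w_0) = 0.869409, f(w_1) = 0.309628
w_2 = 1.020000 - (0.309628)·(1.020000 - 1.370000)/(0.309628 - (0.869409)) = 0.826407; f(w_2) = -0.035702
w_3 = 0.826407 - (-0.035702)·(0.826407 - 1.020000)/(-0.035702 - (0.309628)) = 0.846422; f(w_3) = 0.001396
w_4 = 0.846422 - (0.001396)·(0.846422 - 0.826407)/(0.001396 - (-0.035702)) = 0.845669; f(w_4) = 0.000006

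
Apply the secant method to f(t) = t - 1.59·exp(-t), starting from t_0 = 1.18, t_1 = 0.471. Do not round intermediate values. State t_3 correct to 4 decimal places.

f(t_0) = 0.691427, f(t_1) = -0.521760
t_2 = 0.471000 - (-0.521760)·(0.471000 - 1.180000)/(-0.521760 - (0.691427)) = 0.775923; f(t_2) = 0.044079
t_3 = 0.775923 - (0.044079)·(0.775923 - 0.471000)/(0.044079 - (-0.521760)) = 0.752169; f(t_3) = 0.002733

0.7522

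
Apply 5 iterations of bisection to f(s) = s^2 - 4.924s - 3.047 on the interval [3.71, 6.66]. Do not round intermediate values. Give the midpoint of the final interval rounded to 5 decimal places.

f(3.710000) = -7.550940, f(6.660000) = 8.514760 (opposite signs)
step 1: m = 5.185000, f(m) = -1.693715 < 0 → root in [5.185000, 6.660000]
step 2: m = 5.922500, f(m) = 2.866616 > 0 → root in [5.185000, 5.922500]
step 3: m = 5.553750, f(m) = 0.450474 > 0 → root in [5.185000, 5.553750]
step 4: m = 5.369375, f(m) = -0.655615 < 0 → root in [5.369375, 5.553750]
step 5: m = 5.461563, f(m) = -0.111069 < 0 → root in [5.461563, 5.553750]
Midpoint of [5.461563, 5.553750] = 5.507656

5.50766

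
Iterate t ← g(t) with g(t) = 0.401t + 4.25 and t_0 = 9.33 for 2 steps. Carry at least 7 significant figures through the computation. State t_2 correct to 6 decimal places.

7.454523

t_1 = g(9.330000) = 7.991330
t_2 = g(7.991330) = 7.454523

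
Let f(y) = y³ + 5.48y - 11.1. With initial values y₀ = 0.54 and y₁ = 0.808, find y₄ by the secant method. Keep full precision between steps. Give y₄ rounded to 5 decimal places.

1.45358

f(y_0) = -7.983336, f(y_1) = -6.144646
y_2 = 0.808000 - (-6.144646)·(0.808000 - 0.540000)/(-6.144646 - (-7.983336)) = 1.703619; f(y_2) = 3.180270
y_3 = 1.703619 - (3.180270)·(1.703619 - 0.808000)/(3.180270 - (-6.144646)) = 1.398167; f(y_3) = -0.704807
y_4 = 1.398167 - (-0.704807)·(1.398167 - 1.703619)/(-0.704807 - (3.180270)) = 1.453580; f(y_4) = -0.063116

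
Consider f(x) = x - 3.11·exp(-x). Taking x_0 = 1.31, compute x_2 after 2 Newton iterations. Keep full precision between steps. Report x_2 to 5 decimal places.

1.06838

f'(x) = 1 + 3.11·exp(-x)
x_0 = 1.310000: f = 0.470860, f' = 1.839140 → x_1 = 1.310000 - (0.470860)/(1.839140) = 1.053978
x_1 = 1.053978: f = -0.030007, f' = 2.083985 → x_2 = 1.053978 - (-0.030007)/(2.083985) = 1.068377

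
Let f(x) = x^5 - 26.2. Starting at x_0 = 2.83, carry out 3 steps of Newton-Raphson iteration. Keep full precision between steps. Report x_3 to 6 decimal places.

Newton update: x ← x − f(x)/f'(x).
f'(x) = 5x^4
x_0 = 2.830000: f = 155.323216, f' = 320.712396 → x_1 = 2.830000 - (155.323216)/(320.712396) = 2.345693
x_1 = 2.345693: f = 44.815963, f' = 151.375221 → x_2 = 2.345693 - (44.815963)/(151.375221) = 2.049634
x_2 = 2.049634: f = 9.972786, f' = 88.242046 → x_3 = 2.049634 - (9.972786)/(88.242046) = 1.936618

1.936618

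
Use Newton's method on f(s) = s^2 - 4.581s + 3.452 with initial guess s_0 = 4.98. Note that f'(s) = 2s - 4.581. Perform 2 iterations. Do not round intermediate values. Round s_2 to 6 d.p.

3.664243

s_0 = 4.980000: f = 5.439020, f' = 5.379000 → s_1 = 4.980000 - (5.439020)/(5.379000) = 3.968842
s_1 = 3.968842: f = 1.022441, f' = 3.356684 → s_2 = 3.968842 - (1.022441)/(3.356684) = 3.664243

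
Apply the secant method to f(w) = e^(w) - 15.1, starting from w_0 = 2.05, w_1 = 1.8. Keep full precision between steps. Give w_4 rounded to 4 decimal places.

f(w_0) = -7.332099, f(w_1) = -9.050353
w_2 = 1.800000 - (-9.050353)·(1.800000 - 2.050000)/(-9.050353 - (-7.332099)) = 3.116795; f(w_2) = 7.473919
w_3 = 3.116795 - (7.473919)·(3.116795 - 1.800000)/(7.473919 - (-9.050353)) = 2.521209; f(w_3) = -2.656362
w_4 = 2.521209 - (-2.656362)·(2.521209 - 3.116795)/(-2.656362 - (7.473919)) = 2.677384; f(w_4) = -0.553012

2.6774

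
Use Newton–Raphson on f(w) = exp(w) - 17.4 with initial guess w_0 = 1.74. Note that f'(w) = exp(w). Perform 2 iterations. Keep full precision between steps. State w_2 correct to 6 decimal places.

3.185627

w_0 = 1.740000: f = -11.702657, f' = 5.697343 → w_1 = 1.740000 - (-11.702657)/(5.697343) = 3.794055
w_1 = 3.794055: f = 27.036223, f' = 44.436223 → w_2 = 3.794055 - (27.036223)/(44.436223) = 3.185627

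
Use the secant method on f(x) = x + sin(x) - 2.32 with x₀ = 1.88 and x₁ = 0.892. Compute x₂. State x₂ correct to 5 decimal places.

1.44427

Secant update: x_(k+1) = x_k − f(x_k)·(x_k − x_(k-1))/(f(x_k) − f(x_(k-1))).
f(x_0) = 0.512576, f(x_1) = -0.649671
x_2 = 0.892000 - (-0.649671)·(0.892000 - 1.880000)/(-0.649671 - (0.512576)) = 1.444271; f(x_2) = 0.116277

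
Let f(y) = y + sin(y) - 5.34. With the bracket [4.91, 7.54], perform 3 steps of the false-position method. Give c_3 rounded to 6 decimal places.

False-position update: c = (a·f(b) − b·f(a))/(f(b) − f(a)); replace the endpoint whose sign matches f(c).
f(4.910000) = -1.410538, f(7.540000) = 3.151111
step 1: c = 5.723240, f(c) = -0.147900 < 0 → new bracket [5.723240, 7.540000]
step 2: c = 5.804688, f(c) = 0.004243 > 0 → new bracket [5.723240, 5.804688]
step 3: c = 5.802417, f(c) = -0.000044 < 0 → new bracket [5.802417, 5.804688]

5.802417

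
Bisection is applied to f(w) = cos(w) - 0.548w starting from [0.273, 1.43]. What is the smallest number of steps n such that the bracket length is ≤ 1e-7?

Initial width b − a = 1.43 − 0.273 = 1.157000.
After n steps the width is (b−a)/2^n; need (b−a)/2^n ≤ 1e-7.
So n ≥ log₂(1.157000/1e-7) = log₂(11570000.0000) ≈ 23.4639.
Hence n = 24.

24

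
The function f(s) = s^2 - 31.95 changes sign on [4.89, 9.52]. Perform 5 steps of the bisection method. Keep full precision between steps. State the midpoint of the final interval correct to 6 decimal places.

5.685781

f(4.890000) = -8.037900, f(9.520000) = 58.680400 (opposite signs)
step 1: m = 7.205000, f(m) = 19.962025 > 0 → root in [4.890000, 7.205000]
step 2: m = 6.047500, f(m) = 4.622256 > 0 → root in [4.890000, 6.047500]
step 3: m = 5.468750, f(m) = -2.042773 < 0 → root in [5.468750, 6.047500]
step 4: m = 5.758125, f(m) = 1.206004 > 0 → root in [5.468750, 5.758125]
step 5: m = 5.613437, f(m) = -0.439319 < 0 → root in [5.613437, 5.758125]
Midpoint of [5.613437, 5.758125] = 5.685781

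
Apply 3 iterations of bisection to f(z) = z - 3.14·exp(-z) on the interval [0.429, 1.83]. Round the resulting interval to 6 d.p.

f(0.429000) = -1.615642, f(1.830000) = 1.326301 (opposite signs)
step 1: m = 1.129500, f(m) = 0.114668 > 0 → root in [0.429000, 1.129500]
step 2: m = 0.779250, f(m) = -0.661225 < 0 → root in [0.779250, 1.129500]
step 3: m = 0.954375, f(m) = -0.254691 < 0 → root in [0.954375, 1.129500]

[0.954375, 1.129500]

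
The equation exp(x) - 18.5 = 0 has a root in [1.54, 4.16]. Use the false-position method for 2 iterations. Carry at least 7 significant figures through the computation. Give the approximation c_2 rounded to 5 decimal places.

False-position update: c = (a·f(b) − b·f(a))/(f(b) − f(a)); replace the endpoint whose sign matches f(c).
f(1.540000) = -13.835410, f(4.160000) = 45.571523
step 1: c = 2.150178, f(c) = -9.913618 < 0 → new bracket [2.150178, 4.160000]
step 2: c = 2.509276, f(c) = -6.203980 < 0 → new bracket [2.509276, 4.160000]

2.50928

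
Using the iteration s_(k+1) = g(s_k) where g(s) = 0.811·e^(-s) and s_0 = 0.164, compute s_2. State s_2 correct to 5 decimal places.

0.40746

s_1 = g(0.164000) = 0.688330
s_2 = g(0.688330) = 0.407458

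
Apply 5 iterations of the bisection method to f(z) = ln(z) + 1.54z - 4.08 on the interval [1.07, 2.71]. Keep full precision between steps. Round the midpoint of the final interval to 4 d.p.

2.1719

f(1.070000) = -2.364541, f(2.710000) = 1.090349 (opposite signs)
step 1: m = 1.890000, f(m) = -0.532823 < 0 → root in [1.890000, 2.710000]
step 2: m = 2.300000, f(m) = 0.294909 > 0 → root in [1.890000, 2.300000]
step 3: m = 2.095000, f(m) = -0.114146 < 0 → root in [2.095000, 2.300000]
step 4: m = 2.197500, f(m) = 0.091470 > 0 → root in [2.095000, 2.197500]
step 5: m = 2.146250, f(m) = -0.011053 < 0 → root in [2.146250, 2.197500]
Midpoint of [2.146250, 2.197500] = 2.171875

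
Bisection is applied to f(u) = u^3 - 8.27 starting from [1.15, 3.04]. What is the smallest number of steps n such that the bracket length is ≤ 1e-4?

Initial width b − a = 3.04 − 1.15 = 1.890000.
After n steps the width is (b−a)/2^n; need (b−a)/2^n ≤ 1e-4.
So n ≥ log₂(1.890000/1e-4) = log₂(18900.0000) ≈ 14.2061.
Hence n = 15.

15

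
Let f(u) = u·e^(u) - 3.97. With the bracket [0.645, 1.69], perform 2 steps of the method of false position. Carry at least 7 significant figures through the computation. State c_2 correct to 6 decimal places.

1.136174

f(0.645000) = -2.740638, f(1.690000) = 5.188922
step 1: c = 1.006176, f(c) = -1.217986 < 0 → new bracket [1.006176, 1.690000]
step 2: c = 1.136174, f(c) = -0.431010 < 0 → new bracket [1.136174, 1.690000]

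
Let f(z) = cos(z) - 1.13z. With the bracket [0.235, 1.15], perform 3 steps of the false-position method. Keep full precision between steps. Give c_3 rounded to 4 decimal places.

f(0.235000) = 0.706964, f(1.150000) = -0.891013
step 1: c = 0.639807, f(c) = 0.079229 > 0 → new bracket [0.639807, 1.150000]
step 2: c = 0.681469, f(c) = 0.006588 > 0 → new bracket [0.681469, 1.150000]
step 3: c = 0.684908, f(c) = 0.000531 > 0 → new bracket [0.684908, 1.150000]

0.6849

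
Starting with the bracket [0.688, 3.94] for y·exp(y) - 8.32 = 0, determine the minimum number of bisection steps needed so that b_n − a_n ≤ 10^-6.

Initial width b − a = 3.94 − 0.688 = 3.252000.
After n steps the width is (b−a)/2^n; need (b−a)/2^n ≤ 10^-6.
So n ≥ log₂(3.252000/10^-6) = log₂(3252000.0000) ≈ 21.6329.
Hence n = 22.

22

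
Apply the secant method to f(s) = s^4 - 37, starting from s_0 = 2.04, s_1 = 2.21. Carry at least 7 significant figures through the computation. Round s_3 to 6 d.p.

2.452228

f(s_0) = -19.681085, f(s_1) = -13.145567
s_2 = 2.210000 - (-13.145567)·(2.210000 - 2.040000)/(-13.145567 - (-19.681085)) = 2.551939; f(s_2) = 5.411236
s_3 = 2.551939 - (5.411236)·(2.551939 - 2.210000)/(5.411236 - (-13.145567)) = 2.452228; f(s_3) = -0.838753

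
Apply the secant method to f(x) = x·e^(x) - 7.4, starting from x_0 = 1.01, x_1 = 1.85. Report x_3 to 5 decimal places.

Secant update: x_(k+1) = x_k − f(x_k)·(x_k − x_(k-1))/(f(x_k) − f(x_(k-1))).
f(x_0) = -4.626943, f(x_1) = 4.365666
x_2 = 1.850000 - (4.365666)·(1.850000 - 1.010000)/(4.365666 - (-4.626943)) = 1.442203; f(x_2) = -1.299476
x_3 = 1.442203 - (-1.299476)·(1.442203 - 1.850000)/(-1.299476 - (4.365666)) = 1.535744; f(x_3) = -0.266809

1.53574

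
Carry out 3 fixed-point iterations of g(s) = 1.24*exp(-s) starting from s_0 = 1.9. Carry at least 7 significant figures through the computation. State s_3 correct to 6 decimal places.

s_1 = g(1.900000) = 0.185465
s_2 = g(0.185465) = 1.030090
s_3 = g(1.030090) = 0.442649

0.442649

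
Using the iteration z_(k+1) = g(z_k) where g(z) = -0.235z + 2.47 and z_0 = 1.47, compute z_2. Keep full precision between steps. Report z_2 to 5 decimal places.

z_1 = g(1.470000) = 2.124550
z_2 = g(2.124550) = 1.970731

1.97073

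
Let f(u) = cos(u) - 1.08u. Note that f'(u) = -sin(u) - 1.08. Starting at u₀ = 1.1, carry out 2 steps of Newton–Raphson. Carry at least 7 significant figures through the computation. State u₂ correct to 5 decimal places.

u_0 = 1.100000: f = -0.734404, f' = -1.971207 → u_1 = 1.100000 - (-0.734404)/(-1.971207) = 0.727434
u_1 = 0.727434: f = -0.038746, f' = -1.744956 → u_2 = 0.727434 - (-0.038746)/(-1.744956) = 0.705230

0.70523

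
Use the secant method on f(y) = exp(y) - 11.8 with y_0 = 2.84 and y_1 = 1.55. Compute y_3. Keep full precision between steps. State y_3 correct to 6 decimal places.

f(y_0) = 5.315766, f(y_1) = -7.088530
y_2 = 1.550000 - (-7.088530)·(1.550000 - 2.840000)/(-7.088530 - (5.315766)) = 2.287180; f(y_2) = -1.952866
y_3 = 2.287180 - (-1.952866)·(2.287180 - 1.550000)/(-1.952866 - (-7.088530)) = 2.567498; f(y_3) = 1.233170

2.567498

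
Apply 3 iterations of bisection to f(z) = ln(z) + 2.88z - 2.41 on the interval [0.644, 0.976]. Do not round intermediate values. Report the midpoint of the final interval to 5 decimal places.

0.87225

f(0.644000) = -0.995337, f(0.976000) = 0.376587 (opposite signs)
step 1: m = 0.810000, f(m) = -0.287921 < 0 → root in [0.810000, 0.976000]
step 2: m = 0.893000, f(m) = 0.048671 > 0 → root in [0.810000, 0.893000]
step 3: m = 0.851500, f(m) = -0.118436 < 0 → root in [0.851500, 0.893000]
Midpoint of [0.851500, 0.893000] = 0.872250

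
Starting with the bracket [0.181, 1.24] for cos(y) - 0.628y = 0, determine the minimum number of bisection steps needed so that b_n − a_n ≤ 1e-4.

Initial width b − a = 1.24 − 0.181 = 1.059000.
After n steps the width is (b−a)/2^n; need (b−a)/2^n ≤ 1e-4.
So n ≥ log₂(1.059000/1e-4) = log₂(10590.0000) ≈ 13.3704.
Hence n = 14.

14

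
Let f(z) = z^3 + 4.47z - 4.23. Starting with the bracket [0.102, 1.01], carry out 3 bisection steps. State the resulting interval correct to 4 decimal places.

[0.7830, 0.8965]

f(0.102000) = -3.772999, f(1.010000) = 1.315001 (opposite signs)
step 1: m = 0.556000, f(m) = -1.572800 < 0 → root in [0.556000, 1.010000]
step 2: m = 0.783000, f(m) = -0.249941 < 0 → root in [0.783000, 1.010000]
step 3: m = 0.896500, f(m) = 0.497883 > 0 → root in [0.783000, 0.896500]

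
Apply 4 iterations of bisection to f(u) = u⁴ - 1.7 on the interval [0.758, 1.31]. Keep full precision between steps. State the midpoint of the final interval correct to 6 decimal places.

f(0.758000) = -1.369876, f(1.310000) = 1.244999 (opposite signs)
step 1: m = 1.034000, f(m) = -0.556905 < 0 → root in [1.034000, 1.310000]
step 2: m = 1.172000, f(m) = 0.186733 > 0 → root in [1.034000, 1.172000]
step 3: m = 1.103000, f(m) = -0.219863 < 0 → root in [1.103000, 1.172000]
step 4: m = 1.137500, f(m) = -0.025807 < 0 → root in [1.137500, 1.172000]
Midpoint of [1.137500, 1.172000] = 1.154750

1.154750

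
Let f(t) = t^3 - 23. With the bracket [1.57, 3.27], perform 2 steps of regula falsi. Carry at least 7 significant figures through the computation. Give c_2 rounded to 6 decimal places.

2.811352

f(1.570000) = -19.130107, f(3.270000) = 11.965783
step 1: c = 2.615835, f(c) = -5.100899 < 0 → new bracket [2.615835, 3.270000]
step 2: c = 2.811352, f(c) = -0.779907 < 0 → new bracket [2.811352, 3.270000]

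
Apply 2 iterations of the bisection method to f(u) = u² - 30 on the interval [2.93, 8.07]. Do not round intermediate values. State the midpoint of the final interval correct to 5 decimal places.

f(2.930000) = -21.415100, f(8.070000) = 35.124900 (opposite signs)
step 1: m = 5.500000, f(m) = 0.250000 > 0 → root in [2.930000, 5.500000]
step 2: m = 4.215000, f(m) = -12.233775 < 0 → root in [4.215000, 5.500000]
Midpoint of [4.215000, 5.500000] = 4.857500

4.85750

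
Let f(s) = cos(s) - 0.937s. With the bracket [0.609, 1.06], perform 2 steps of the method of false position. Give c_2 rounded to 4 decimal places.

0.7673

False-position update: c = (a·f(b) − b·f(a))/(f(b) − f(a)); replace the endpoint whose sign matches f(c).
f(0.609000) = 0.249587, f(1.060000) = -0.504348
step 1: c = 0.758302, f(c) = 0.015476 > 0 → new bracket [0.758302, 1.060000]
step 2: c = 0.767284, f(c) = 0.000854 > 0 → new bracket [0.767284, 1.060000]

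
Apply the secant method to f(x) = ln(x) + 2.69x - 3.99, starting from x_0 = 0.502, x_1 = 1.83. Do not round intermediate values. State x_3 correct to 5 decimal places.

f(x_0) = -3.328775, f(x_1) = 1.537016
x_2 = 1.830000 - (1.537016)·(1.830000 - 0.502000)/(1.537016 - (-3.328775)) = 1.410509; f(x_2) = 0.148219
x_3 = 1.410509 - (0.148219)·(1.410509 - 1.830000)/(0.148219 - (1.537016)) = 1.365739; f(x_3) = -0.004468

1.36574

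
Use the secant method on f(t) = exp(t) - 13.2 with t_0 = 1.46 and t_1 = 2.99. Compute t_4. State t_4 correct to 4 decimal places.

2.5865

Secant update: t_(k+1) = t_k − f(t_k)·(t_k − t_(k-1))/(f(t_k) − f(t_(k-1))).
f(t_0) = -8.894040, f(t_1) = 6.685682
t_2 = 2.990000 - (6.685682)·(2.990000 - 1.460000)/(6.685682 - (-8.894040)) = 2.333435; f(t_2) = -2.886689
t_3 = 2.333435 - (-2.886689)·(2.333435 - 2.990000)/(-2.886689 - (6.685682)) = 2.531432; f(t_3) = -0.628503
t_4 = 2.531432 - (-0.628503)·(2.531432 - 2.333435)/(-0.628503 - (-2.886689)) = 2.586539; f(t_4) = 0.083717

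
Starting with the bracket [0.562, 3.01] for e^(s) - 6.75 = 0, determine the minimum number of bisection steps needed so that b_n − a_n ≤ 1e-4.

15

Initial width b − a = 3.01 − 0.562 = 2.448000.
After n steps the width is (b−a)/2^n; need (b−a)/2^n ≤ 1e-4.
So n ≥ log₂(2.448000/1e-4) = log₂(24480.0000) ≈ 14.5793.
Hence n = 15.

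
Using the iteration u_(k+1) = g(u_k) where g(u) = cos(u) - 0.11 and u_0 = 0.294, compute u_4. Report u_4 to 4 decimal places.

0.6275

u_1 = g(0.294000) = 0.847092
u_2 = g(0.847092) = 0.552165
u_3 = g(0.552165) = 0.741391
u_4 = g(0.741391) = 0.627530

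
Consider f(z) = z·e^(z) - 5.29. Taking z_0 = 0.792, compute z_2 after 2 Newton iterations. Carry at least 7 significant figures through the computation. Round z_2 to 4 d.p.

1.4236

f'(z) = (z + 1)·e^(z)
z_0 = 0.792000: f = -3.541416, f' = 3.956391 → z_1 = 0.792000 - (-3.541416)/(3.956391) = 1.687113
z_1 = 1.687113: f = 3.826914, f' = 14.520770 → z_2 = 1.687113 - (3.826914)/(14.520770) = 1.423565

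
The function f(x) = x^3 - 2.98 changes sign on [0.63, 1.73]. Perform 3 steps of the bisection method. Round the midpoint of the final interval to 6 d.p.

1.386250

f(0.630000) = -2.729953, f(1.730000) = 2.197717 (opposite signs)
step 1: m = 1.180000, f(m) = -1.336968 < 0 → root in [1.180000, 1.730000]
step 2: m = 1.455000, f(m) = 0.100271 > 0 → root in [1.180000, 1.455000]
step 3: m = 1.317500, f(m) = -0.693075 < 0 → root in [1.317500, 1.455000]
Midpoint of [1.317500, 1.455000] = 1.386250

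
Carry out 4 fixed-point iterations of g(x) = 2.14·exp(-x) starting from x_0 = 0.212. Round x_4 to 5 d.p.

0.49450

x_1 = g(0.212000) = 1.731184
x_2 = g(1.731184) = 0.378940
x_3 = g(0.378940) = 1.465016
x_4 = g(1.465016) = 0.494499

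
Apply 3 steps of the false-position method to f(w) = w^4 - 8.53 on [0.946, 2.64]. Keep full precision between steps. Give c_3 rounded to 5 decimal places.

1.53832

f(0.946000) = -7.729125, f(2.640000) = 40.045324
step 1: c = 1.220062, f(c) = -6.314219 < 0 → new bracket [1.220062, 2.640000]
step 2: c = 1.413459, f(c) = -4.538534 < 0 → new bracket [1.413459, 2.640000]
step 3: c = 1.538318, f(c) = -2.930050 < 0 → new bracket [1.538318, 2.640000]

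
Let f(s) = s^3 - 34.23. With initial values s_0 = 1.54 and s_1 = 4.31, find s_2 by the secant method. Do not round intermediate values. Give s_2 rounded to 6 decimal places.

Secant update: s_(k+1) = s_k − f(s_k)·(s_k − s_(k-1))/(f(s_k) − f(s_(k-1))).
f(s_0) = -30.577736, f(s_1) = 45.832991
s_2 = 4.310000 - (45.832991)·(4.310000 - 1.540000)/(45.832991 - (-30.577736)) = 2.648487; f(s_2) = -15.652223

2.648487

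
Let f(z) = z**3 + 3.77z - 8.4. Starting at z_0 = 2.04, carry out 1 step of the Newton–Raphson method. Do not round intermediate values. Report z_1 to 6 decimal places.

Newton update: z ← z − f(z)/f'(z).
f'(z) = 3z**2 + 3.77
z_0 = 2.040000: f = 7.780464, f' = 16.254800 → z_1 = 2.040000 - (7.780464)/(16.254800) = 1.561344

1.561344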